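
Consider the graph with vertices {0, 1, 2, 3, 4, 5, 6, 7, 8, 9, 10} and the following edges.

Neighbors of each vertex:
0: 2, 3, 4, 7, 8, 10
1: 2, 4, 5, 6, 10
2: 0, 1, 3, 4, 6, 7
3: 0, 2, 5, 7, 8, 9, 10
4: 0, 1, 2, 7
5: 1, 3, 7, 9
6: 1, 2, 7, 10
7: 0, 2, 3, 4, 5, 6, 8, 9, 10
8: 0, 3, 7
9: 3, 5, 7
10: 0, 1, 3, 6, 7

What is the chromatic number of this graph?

4

0, 3, 7, 10 are mutually adjacent (a clique of size 4), so at least 4 colors are needed.
4 colors suffice: color a → {1, 7}; color b → {3, 4, 6}; color c → {0, 5}; color d → {2, 8, 9, 10}. Each edge has distinct colors on its endpoints.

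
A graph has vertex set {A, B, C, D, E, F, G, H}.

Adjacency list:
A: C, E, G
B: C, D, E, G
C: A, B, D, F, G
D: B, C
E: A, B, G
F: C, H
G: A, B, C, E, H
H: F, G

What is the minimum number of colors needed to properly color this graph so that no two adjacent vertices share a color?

3

A, C, G are mutually adjacent, so at least 3 colors are needed.
3 colors suffice: color red → {C, E, H}; color blue → {D, F, G}; color green → {A, B}. No two adjacent vertices share a color.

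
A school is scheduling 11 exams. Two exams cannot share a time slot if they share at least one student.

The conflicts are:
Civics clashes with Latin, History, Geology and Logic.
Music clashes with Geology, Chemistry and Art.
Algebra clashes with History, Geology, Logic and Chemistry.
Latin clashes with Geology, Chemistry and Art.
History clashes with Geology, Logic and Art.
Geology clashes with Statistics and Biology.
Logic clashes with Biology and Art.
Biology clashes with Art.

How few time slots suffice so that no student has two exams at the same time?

Logic, Biology, Art all conflict with each other, so at least 3 time slots are needed.
A valid assignment using 3 time slots: Civics=3, Music=2, Algebra=3, Latin=2, History=2, Geology=1, Statistics=2, Logic=1, Biology=2, Chemistry=1, Art=3. No two conflicting exams share a time slot.

3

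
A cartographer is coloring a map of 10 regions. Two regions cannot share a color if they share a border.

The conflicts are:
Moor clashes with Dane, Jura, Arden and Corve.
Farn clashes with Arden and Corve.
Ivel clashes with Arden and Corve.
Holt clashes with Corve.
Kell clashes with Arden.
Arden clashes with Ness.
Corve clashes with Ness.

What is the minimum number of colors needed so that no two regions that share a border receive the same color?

Holt and Corve conflict, so at least 2 colors are needed.
A valid assignment using 2 colors: Moor=2, Farn=2, Dane=1, Jura=1, Ivel=2, Holt=2, Kell=2, Arden=1, Corve=1, Ness=2. Every pair that conflicts lands in different colors.

2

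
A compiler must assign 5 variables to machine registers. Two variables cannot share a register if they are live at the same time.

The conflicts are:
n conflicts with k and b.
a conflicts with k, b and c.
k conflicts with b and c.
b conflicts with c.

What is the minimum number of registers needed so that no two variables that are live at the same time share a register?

4

a, k, b, c are mutually in conflict, so at least 4 registers are needed.
4 registers suffice: register 1 → {b}; register 2 → {k}; register 3 → {n, a}; register 4 → {c}. Each listed conflict is separated.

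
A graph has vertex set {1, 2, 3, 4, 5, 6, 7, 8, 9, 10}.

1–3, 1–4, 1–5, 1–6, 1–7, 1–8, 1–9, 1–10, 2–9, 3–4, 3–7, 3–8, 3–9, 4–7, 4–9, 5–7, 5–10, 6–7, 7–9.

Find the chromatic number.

5

1, 3, 4, 7, 9 are pairwise adjacent (a clique of size 5), so at least 5 colors are needed.
5 colors suffice: 1=red, 2=red, 3=green, 4=purple, 5=green, 6=green, 7=blue, 8=blue, 9=yellow, 10=blue. No two adjacent vertices share a color.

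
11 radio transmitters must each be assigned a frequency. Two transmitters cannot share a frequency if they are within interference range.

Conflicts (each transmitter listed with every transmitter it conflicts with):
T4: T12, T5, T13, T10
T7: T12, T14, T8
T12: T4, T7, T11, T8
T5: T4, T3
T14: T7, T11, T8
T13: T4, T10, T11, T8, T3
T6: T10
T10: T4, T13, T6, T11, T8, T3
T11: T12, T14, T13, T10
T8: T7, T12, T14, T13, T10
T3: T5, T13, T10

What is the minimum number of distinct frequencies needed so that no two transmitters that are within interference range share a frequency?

T7, T12, T8 are mutually in conflict, so at least 3 frequencies are needed.
3 frequencies suffice: T4=3, T7=2, T12=1, T5=1, T14=1, T13=2, T6=2, T10=1, T11=3, T8=3, T3=3. Every pair that conflicts lands in different frequencies.

3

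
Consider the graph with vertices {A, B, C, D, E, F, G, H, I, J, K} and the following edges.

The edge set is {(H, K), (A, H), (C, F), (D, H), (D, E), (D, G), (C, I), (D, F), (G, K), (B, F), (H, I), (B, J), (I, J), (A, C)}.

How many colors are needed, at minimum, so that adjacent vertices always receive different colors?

The cycle F-C-A-H-D-F has odd length 5, so it cannot be 2-colored; at least 3 colors are needed.
3 colors suffice: A=2, B=2, C=1, D=2, E=1, F=3, G=1, H=1, I=2, J=1, K=2. Every edge joins two different colors.

3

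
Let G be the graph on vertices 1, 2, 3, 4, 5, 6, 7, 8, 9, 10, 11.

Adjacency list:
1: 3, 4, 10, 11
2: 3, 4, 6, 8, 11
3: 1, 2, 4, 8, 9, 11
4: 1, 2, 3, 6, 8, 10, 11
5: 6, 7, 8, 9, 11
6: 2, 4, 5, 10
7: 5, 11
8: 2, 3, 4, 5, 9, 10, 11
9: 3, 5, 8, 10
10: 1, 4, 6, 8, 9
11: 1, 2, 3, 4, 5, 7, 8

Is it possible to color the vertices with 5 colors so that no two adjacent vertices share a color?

The chromatic number is 5. 2, 3, 4, 8, 11 form a clique, so at least 5 colors are needed.
5 colors suffice: 1=c, 2=e, 3=d, 4=a, 5=a, 6=c, 7=c, 8=c, 9=e, 10=b, 11=b.
That is already a proper 5-coloring.

Yes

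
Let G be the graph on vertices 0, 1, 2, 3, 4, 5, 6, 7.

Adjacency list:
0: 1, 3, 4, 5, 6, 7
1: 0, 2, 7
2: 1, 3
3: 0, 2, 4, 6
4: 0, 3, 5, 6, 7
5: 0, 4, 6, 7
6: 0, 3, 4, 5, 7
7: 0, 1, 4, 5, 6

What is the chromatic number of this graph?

0, 4, 5, 6, 7 are pairwise adjacent (a clique of size 5), so at least 5 colors are needed.
A valid assignment using 5 colors: 0=red, 1=blue, 2=red, 3=green, 4=blue, 5=purple, 6=yellow, 7=green. Every edge joins two different colors.

5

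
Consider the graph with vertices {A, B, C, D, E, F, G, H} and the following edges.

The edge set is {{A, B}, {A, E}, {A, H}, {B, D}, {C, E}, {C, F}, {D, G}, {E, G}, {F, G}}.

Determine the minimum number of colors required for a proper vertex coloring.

3

The cycle D-G-E-A-B-D has odd length 5, so it cannot be 2-colored; at least 3 colors are needed.
A valid assignment using 3 colors: A=2, B=1, C=2, D=3, E=1, F=1, G=2, H=1. Each edge has distinct colors on its endpoints.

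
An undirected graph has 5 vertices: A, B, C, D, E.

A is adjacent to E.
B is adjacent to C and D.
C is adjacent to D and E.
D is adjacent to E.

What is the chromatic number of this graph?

B, C, D form a triangle, so at least 3 colors are needed.
3 colors suffice: color 1 → {A, C}; color 2 → {D}; color 3 → {B, E}. No two adjacent vertices share a color.

3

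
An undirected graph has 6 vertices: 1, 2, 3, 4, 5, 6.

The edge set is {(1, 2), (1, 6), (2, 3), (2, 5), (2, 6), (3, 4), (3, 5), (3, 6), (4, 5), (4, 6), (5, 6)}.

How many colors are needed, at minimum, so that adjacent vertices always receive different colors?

2, 3, 5, 6 form a clique, so at least 4 colors are needed.
4 colors suffice: color red → {6}; color blue → {1, 5}; color green → {2, 4}; color yellow → {3}. Each edge has distinct colors on its endpoints.

4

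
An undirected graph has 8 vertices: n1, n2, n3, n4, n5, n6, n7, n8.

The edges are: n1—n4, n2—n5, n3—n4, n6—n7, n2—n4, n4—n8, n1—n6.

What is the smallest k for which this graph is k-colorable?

2

n2 and n4 are adjacent, so at least 2 colors are needed.
2 colors suffice: color 1 → {n4, n5, n6}; color 2 → {n1, n2, n3, n7, n8}. Each edge has distinct colors on its endpoints.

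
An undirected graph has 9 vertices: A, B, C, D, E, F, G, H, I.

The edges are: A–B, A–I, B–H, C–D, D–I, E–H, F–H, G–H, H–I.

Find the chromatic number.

2

B and H are adjacent, so at least 2 colors are needed.
2 colors suffice: color 1 → {A, D, H}; color 2 → {B, C, E, F, G, I}. Every edge joins two different colors.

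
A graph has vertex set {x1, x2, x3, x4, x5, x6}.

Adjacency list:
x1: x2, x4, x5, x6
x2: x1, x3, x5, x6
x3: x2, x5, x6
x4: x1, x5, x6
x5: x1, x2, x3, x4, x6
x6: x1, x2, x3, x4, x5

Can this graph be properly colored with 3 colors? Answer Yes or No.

No

x2, x3, x5, x6 form a clique, so at least 4 colors are needed.
So 3 colors are not enough.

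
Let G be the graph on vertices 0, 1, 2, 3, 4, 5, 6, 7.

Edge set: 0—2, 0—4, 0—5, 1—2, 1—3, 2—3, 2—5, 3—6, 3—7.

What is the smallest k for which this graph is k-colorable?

3

1, 2, 3 are mutually adjacent, so at least 3 colors are needed.
3 colors suffice: color red → {2, 4, 6, 7}; color blue → {0, 3}; color green → {1, 5}. Each edge has distinct colors on its endpoints.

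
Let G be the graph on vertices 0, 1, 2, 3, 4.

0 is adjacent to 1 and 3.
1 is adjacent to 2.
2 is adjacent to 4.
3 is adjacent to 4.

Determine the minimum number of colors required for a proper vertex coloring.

3

The cycle 4-3-0-1-2-4 has odd length 5, so it cannot be 2-colored; at least 3 colors are needed.
3 colors suffice: 0=a, 1=c, 2=b, 3=b, 4=a. Each edge has distinct colors on its endpoints.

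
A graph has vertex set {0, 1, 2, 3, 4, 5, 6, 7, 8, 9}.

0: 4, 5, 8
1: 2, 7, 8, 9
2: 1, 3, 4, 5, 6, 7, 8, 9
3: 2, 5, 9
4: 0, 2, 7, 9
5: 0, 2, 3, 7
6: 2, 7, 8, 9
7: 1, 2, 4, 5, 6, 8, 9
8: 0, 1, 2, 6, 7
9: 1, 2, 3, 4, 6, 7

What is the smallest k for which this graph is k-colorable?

4

2, 6, 7, 8 are pairwise adjacent (a clique of size 4), so at least 4 colors are needed.
4 colors suffice: 0=a, 1=d, 2=a, 3=b, 4=d, 5=c, 6=d, 7=b, 8=c, 9=c. No two adjacent vertices share a color.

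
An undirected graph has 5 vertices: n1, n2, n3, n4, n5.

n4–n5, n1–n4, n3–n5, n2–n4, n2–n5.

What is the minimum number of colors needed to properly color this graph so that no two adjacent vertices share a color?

n2, n4, n5 form a triangle, so at least 3 colors are needed.
A valid assignment using 3 colors: n1=2, n2=3, n3=1, n4=1, n5=2. No two adjacent vertices share a color.

3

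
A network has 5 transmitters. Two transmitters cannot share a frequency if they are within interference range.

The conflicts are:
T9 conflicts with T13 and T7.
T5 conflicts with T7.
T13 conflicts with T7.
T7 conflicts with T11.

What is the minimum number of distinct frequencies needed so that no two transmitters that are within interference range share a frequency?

3

T9, T13, T7 pairwise conflict, so at least 3 frequencies are needed.
Using 3 frequencies: T9=3, T5=2, T13=2, T7=1, T11=2. Every pair that conflicts lands in different frequencies.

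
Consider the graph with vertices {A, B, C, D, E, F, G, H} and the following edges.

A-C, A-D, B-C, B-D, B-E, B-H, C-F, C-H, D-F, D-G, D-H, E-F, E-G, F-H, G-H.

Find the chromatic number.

B, D, H are pairwise adjacent, so at least 3 colors are needed.
3 colors suffice: A=red, B=green, C=blue, D=blue, E=red, F=green, G=green, H=red. No two adjacent vertices share a color.

3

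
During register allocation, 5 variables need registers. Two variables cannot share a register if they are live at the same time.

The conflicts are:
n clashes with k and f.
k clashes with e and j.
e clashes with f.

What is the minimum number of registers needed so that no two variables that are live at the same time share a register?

2

k and e conflict, so at least 2 registers are needed.
Using 2 registers: n=2, k=1, e=2, j=2, f=1. No two conflicting variables share a register.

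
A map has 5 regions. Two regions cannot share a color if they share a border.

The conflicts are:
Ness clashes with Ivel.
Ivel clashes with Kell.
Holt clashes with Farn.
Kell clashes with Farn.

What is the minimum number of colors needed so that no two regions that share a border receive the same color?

2

Holt and Farn conflict, so at least 2 colors are needed.
2 colors suffice: Ness=1, Ivel=2, Holt=1, Kell=1, Farn=2. No two conflicting regions share a color.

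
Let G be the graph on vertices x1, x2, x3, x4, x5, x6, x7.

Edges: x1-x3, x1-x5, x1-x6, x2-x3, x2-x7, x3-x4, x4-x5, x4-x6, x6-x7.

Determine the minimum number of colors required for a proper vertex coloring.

The cycle x7-x6-x1-x3-x2-x7 has odd length 5, so it cannot be 2-colored; at least 3 colors are needed.
3 colors suffice: color red → {x1, x4, x7}; color blue → {x3, x5, x6}; color green → {x2}. Every edge joins two different colors.

3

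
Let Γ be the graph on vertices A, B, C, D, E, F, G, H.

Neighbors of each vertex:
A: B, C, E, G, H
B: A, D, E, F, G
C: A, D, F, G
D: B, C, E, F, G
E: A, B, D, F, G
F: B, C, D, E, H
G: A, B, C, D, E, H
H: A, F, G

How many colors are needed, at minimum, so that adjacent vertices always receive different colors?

B, D, E, F form a clique, so at least 4 colors are needed.
One proper 4-coloring: A=2, B=3, C=3, D=2, E=4, F=1, G=1, H=3. Each edge has distinct colors on its endpoints.

4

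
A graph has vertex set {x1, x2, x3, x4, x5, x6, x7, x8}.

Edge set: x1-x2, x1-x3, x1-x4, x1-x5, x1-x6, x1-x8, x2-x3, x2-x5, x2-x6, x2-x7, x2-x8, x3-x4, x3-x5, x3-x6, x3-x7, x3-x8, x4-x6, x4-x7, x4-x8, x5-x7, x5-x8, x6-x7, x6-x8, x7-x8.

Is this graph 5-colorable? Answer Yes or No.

The chromatic number is 5. x1, x3, x4, x6, x8 form a clique, so at least 5 colors are needed.
5 colors suffice: color 1 → {x8}; color 2 → {x3}; color 3 → {x1, x7}; color 4 → {x2, x4}; color 5 → {x5, x6}.
That is already a proper 5-coloring.

Yes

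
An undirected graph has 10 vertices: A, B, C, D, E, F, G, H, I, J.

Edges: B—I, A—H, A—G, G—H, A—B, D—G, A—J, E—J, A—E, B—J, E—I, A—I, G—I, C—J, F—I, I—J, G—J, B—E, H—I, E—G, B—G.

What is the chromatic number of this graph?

A, B, E, G, I, J are pairwise adjacent (a clique of size 6), so at least 6 colors are needed.
6 colors suffice: color 1 → {C, D, I}; color 2 → {F, G}; color 3 → {A}; color 4 → {H, J}; color 5 → {E}; color 6 → {B}. Every edge joins two different colors.

6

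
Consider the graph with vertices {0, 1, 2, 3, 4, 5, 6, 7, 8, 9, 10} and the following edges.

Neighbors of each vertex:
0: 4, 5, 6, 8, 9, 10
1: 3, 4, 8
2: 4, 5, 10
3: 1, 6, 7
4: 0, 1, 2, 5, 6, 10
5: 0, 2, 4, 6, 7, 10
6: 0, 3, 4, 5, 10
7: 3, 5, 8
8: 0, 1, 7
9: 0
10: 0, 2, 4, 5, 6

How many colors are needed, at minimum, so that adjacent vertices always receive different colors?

5

0, 4, 5, 6, 10 form a clique, so at least 5 colors are needed.
5 colors suffice: 0=a, 1=a, 2=a, 3=b, 4=b, 5=c, 6=e, 7=a, 8=b, 9=b, 10=d. Each edge has distinct colors on its endpoints.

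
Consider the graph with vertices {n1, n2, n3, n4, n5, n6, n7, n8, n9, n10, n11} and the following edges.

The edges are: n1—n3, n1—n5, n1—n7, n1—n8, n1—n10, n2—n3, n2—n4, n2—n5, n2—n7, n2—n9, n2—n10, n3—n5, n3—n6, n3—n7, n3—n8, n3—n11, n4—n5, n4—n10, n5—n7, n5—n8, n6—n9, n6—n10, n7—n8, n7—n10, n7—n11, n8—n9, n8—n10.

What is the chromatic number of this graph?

5

n1, n3, n5, n7, n8 are mutually adjacent (a clique of size 5), so at least 5 colors are needed.
5 colors suffice: color R → {n3, n9, n10}; color B → {n4, n6, n7}; color G → {n2, n8, n11}; color Y → {n5}; color P → {n1}. Each edge has distinct colors on its endpoints.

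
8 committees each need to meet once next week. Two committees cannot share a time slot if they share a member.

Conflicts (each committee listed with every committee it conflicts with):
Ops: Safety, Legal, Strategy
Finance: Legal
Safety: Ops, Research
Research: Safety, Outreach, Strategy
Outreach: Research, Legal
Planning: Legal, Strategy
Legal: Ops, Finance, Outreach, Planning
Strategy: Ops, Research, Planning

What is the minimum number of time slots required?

The cycle Research-Safety-Ops-Legal-Outreach-Research has odd length 5, so it cannot be 2-colored; at least 3 time slots are needed.
A valid assignment using 3 time slots: Ops=2, Finance=2, Safety=1, Research=2, Outreach=3, Planning=2, Legal=1, Strategy=1. Each listed conflict is separated.

3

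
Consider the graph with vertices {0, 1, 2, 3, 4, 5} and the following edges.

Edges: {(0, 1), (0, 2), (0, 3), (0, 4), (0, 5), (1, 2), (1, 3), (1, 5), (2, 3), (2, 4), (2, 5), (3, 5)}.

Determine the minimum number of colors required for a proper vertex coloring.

5

0, 1, 2, 3, 5 are pairwise adjacent (a clique of size 5), so at least 5 colors are needed.
A valid assignment using 5 colors: 0=blue, 1=green, 2=red, 3=purple, 4=green, 5=yellow. Each edge has distinct colors on its endpoints.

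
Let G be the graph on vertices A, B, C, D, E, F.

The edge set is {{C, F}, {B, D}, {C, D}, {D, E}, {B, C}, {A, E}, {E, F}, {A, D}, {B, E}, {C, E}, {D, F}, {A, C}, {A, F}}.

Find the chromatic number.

A, C, D, E, F form a clique, so at least 5 colors are needed.
5 colors suffice: color 1 → {C}; color 2 → {E}; color 3 → {D}; color 4 → {B, F}; color 5 → {A}. Each edge has distinct colors on its endpoints.

5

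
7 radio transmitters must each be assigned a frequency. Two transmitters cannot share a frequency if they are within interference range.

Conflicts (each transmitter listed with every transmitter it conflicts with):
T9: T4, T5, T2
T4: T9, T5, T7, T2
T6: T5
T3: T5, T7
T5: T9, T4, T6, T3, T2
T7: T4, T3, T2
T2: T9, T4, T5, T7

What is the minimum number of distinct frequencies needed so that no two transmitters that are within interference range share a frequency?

T9, T4, T5, T2 are mutually in conflict, so at least 4 frequencies are needed.
4 frequencies suffice: frequency 1 → {T5, T7}; frequency 2 → {T4, T6, T3}; frequency 3 → {T2}; frequency 4 → {T9}. No two conflicting transmitters share a frequency.

4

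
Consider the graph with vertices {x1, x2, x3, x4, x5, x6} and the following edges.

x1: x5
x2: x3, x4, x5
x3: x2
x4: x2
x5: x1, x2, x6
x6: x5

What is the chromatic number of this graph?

2

x2 and x3 are adjacent, so at least 2 colors are needed.
2 colors suffice: color red → {x1, x2, x6}; color blue → {x3, x4, x5}. No two adjacent vertices share a color.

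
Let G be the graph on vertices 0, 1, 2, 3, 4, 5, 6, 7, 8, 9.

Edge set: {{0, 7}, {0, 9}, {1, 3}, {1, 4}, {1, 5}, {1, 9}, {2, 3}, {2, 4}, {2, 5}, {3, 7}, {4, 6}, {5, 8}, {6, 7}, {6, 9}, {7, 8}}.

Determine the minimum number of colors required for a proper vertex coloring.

The cycle 3-1-9-0-7-3 has odd length 5, so it cannot be 2-colored; at least 3 colors are needed.
3 colors suffice: color a → {1, 2, 7}; color b → {3, 4, 5, 9}; color c → {0, 6, 8}. Every edge joins two different colors.

3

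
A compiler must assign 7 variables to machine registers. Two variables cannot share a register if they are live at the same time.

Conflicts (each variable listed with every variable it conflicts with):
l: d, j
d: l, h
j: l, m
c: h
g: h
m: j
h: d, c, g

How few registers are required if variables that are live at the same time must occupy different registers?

2

c and h conflict, so at least 2 registers are needed.
Using 2 registers: l=1, d=2, j=2, c=2, g=2, m=1, h=1. Each listed conflict is separated.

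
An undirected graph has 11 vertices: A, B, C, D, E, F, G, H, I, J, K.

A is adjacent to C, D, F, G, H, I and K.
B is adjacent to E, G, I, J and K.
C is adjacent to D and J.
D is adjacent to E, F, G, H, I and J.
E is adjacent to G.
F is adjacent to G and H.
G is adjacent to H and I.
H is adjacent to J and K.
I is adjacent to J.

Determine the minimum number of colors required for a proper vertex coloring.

A, D, F, G, H form a clique, so at least 5 colors are needed.
5 colors suffice: color red → {B, D}; color blue → {G, J, K}; color green → {A, E}; color yellow → {C, H, I}; color purple → {F}. No two adjacent vertices share a color.

5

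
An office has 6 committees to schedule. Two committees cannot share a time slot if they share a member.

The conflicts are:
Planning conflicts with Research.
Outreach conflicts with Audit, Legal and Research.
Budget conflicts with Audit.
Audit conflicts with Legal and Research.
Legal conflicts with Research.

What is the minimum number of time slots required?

Outreach, Audit, Legal, Research pairwise conflict, so at least 4 time slots are needed.
4 time slots suffice: time slot 1 → {Budget, Research}; time slot 2 → {Planning, Audit}; time slot 3 → {Outreach}; time slot 4 → {Legal}. No two conflicting committees share a time slot.

4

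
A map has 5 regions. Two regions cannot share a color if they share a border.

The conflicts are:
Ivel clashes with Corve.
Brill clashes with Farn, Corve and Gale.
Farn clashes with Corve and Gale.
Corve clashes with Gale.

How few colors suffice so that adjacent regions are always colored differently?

4

Brill, Farn, Corve, Gale are mutually in conflict, so at least 4 colors are needed.
A valid assignment using 4 colors: Ivel=2, Brill=4, Farn=3, Corve=1, Gale=2. Each listed conflict is separated.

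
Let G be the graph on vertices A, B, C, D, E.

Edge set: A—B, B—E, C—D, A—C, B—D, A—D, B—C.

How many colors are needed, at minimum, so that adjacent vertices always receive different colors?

A, B, C, D are mutually adjacent (a clique of size 4), so at least 4 colors are needed.
One proper 4-coloring: A=3, B=1, C=4, D=2, E=2. Every edge joins two different colors.

4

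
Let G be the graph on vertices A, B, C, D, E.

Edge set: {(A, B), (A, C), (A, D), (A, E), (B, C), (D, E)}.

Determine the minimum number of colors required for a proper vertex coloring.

3

A, B, C are pairwise adjacent, so at least 3 colors are needed.
One proper 3-coloring: A=1, B=2, C=3, D=2, E=3. Each edge has distinct colors on its endpoints.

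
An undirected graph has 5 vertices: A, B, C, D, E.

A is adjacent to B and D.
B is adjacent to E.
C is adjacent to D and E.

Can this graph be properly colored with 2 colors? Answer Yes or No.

No

The cycle A-B-E-C-D-A has odd length 5, so it cannot be 2-colored; at least 3 colors are needed.
So 2 colors are not enough.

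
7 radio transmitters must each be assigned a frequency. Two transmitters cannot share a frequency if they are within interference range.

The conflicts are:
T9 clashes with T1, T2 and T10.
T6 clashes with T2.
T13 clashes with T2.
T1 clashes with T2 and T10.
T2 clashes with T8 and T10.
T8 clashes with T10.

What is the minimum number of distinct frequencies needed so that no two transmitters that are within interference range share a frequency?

4

T9, T1, T2, T10 are mutually in conflict, so at least 4 frequencies are needed.
4 frequencies suffice: frequency 1 → {T2}; frequency 2 → {T6, T13, T10}; frequency 3 → {T9, T8}; frequency 4 → {T1}. Each listed conflict is separated.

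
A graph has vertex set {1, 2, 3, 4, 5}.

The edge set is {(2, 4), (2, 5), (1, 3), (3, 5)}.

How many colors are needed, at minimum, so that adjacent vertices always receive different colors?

1 and 3 are adjacent, so at least 2 colors are needed.
A valid assignment using 2 colors: 1=blue, 2=red, 3=red, 4=blue, 5=blue. Every edge joins two different colors.

2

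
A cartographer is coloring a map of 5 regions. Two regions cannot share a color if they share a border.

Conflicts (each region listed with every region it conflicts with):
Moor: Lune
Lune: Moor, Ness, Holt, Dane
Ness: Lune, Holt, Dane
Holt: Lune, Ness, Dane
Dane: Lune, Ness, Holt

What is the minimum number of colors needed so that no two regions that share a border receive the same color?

4

Lune, Ness, Holt, Dane pairwise conflict, so at least 4 colors are needed.
4 colors suffice: color 1 → {Lune}; color 2 → {Moor, Ness}; color 3 → {Holt}; color 4 → {Dane}. Every pair that conflicts lands in different colors.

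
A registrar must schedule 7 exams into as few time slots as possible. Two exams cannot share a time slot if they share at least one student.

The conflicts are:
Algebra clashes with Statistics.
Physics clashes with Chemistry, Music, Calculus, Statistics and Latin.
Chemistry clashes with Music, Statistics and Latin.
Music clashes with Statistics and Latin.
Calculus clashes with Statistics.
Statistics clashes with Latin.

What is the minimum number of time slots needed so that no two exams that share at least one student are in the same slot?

Physics, Chemistry, Music, Statistics, Latin all conflict with each other, so at least 5 time slots are needed.
5 time slots suffice: time slot 1 → {Statistics}; time slot 2 → {Algebra, Physics}; time slot 3 → {Music, Calculus}; time slot 4 → {Chemistry}; time slot 5 → {Latin}. Every pair that conflicts lands in different time slots.

5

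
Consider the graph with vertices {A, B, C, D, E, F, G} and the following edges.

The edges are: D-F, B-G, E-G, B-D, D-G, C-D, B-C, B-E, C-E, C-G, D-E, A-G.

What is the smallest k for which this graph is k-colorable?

5

B, C, D, E, G are mutually adjacent (a clique of size 5), so at least 5 colors are needed.
A valid assignment using 5 colors: A=2, B=3, C=5, D=2, E=4, F=1, G=1. Each edge has distinct colors on its endpoints.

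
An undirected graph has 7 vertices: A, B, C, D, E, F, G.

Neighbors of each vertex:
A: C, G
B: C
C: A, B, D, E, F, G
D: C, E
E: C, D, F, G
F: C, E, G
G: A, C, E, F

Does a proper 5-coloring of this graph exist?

Yes

The chromatic number is 4. C, E, F, G are mutually adjacent (a clique of size 4), so at least 4 colors are needed.
4 colors suffice: color red → {C}; color blue → {A, B, E}; color green → {D, G}; color yellow → {F}.
Since 5 ≥ 4, a proper 5-coloring certainly exists.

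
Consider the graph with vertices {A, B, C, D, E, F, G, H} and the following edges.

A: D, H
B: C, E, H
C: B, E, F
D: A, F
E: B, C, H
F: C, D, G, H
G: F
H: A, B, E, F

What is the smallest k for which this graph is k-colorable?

3

B, E, H form a triangle, so at least 3 colors are needed.
3 colors suffice: A=2, B=2, C=1, D=1, E=3, F=2, G=1, H=1. Every edge joins two different colors.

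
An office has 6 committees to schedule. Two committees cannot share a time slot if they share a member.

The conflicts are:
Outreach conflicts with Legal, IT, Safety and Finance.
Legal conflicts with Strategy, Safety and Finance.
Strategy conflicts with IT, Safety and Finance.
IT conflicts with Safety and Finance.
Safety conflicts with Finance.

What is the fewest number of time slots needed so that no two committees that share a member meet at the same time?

4

Legal, Strategy, Safety, Finance all conflict with each other, so at least 4 time slots are needed.
4 time slots suffice: time slot 1 → {Finance}; time slot 2 → {Safety}; time slot 3 → {Outreach, Strategy}; time slot 4 → {Legal, IT}. No two conflicting committees share a time slot.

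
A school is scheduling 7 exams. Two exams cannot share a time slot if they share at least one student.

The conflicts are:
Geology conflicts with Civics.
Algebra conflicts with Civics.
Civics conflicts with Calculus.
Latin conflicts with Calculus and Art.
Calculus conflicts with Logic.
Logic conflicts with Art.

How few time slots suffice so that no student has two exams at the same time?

2

Calculus and Logic conflict, so at least 2 time slots are needed.
A valid assignment using 2 time slots: Geology=1, Algebra=1, Civics=2, Latin=2, Calculus=1, Logic=2, Art=1. No two conflicting exams share a time slot.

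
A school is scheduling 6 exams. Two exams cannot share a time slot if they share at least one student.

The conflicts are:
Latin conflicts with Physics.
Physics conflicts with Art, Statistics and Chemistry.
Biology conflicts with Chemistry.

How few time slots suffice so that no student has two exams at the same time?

2

Physics and Art conflict, so at least 2 time slots are needed.
2 time slots suffice: time slot 1 → {Physics, Biology}; time slot 2 → {Latin, Art, Statistics, Chemistry}. Each listed conflict is separated.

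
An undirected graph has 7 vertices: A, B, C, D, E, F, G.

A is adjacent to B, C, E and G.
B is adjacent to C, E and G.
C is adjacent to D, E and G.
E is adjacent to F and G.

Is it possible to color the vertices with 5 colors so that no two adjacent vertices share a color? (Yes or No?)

Yes

The chromatic number is 5. A, B, C, E, G form a clique, so at least 5 colors are needed.
A valid assignment using 5 colors: A=5, B=3, C=1, D=2, E=2, F=1, G=4.
That is already a proper 5-coloring.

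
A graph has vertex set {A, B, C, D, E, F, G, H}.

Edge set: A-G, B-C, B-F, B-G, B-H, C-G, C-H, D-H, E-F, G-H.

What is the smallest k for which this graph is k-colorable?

4

B, C, G, H form a clique, so at least 4 colors are needed.
4 colors suffice: color 1 → {A, B, D, E}; color 2 → {F, H}; color 3 → {G}; color 4 → {C}. Each edge has distinct colors on its endpoints.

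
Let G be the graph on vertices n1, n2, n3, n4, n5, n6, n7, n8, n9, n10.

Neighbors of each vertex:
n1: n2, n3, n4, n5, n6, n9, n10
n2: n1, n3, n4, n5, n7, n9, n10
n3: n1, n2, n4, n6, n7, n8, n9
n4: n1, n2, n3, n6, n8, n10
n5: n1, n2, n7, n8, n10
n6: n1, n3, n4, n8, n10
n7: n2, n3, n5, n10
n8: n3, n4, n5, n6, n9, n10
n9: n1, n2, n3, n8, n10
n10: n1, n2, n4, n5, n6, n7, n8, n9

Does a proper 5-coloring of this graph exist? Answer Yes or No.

Yes

The chromatic number is 4. n2, n5, n7, n10 are mutually adjacent (a clique of size 4), so at least 4 colors are needed.
4 colors suffice: color R → {n3, n10}; color B → {n1, n7, n8}; color G → {n2, n6}; color Y → {n4, n5, n9}.
Since 5 ≥ 4, a proper 5-coloring certainly exists.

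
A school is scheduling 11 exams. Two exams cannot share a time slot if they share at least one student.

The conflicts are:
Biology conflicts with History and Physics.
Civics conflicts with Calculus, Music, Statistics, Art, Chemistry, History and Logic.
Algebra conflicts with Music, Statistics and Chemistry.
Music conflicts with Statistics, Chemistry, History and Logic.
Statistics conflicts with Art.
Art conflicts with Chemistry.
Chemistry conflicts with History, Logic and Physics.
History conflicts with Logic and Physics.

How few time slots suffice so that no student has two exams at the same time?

Civics, Music, Chemistry, History, Logic pairwise conflict, so at least 5 time slots are needed.
Using 5 time slots: Biology=2, Civics=1, Calculus=2, Algebra=1, Music=3, Statistics=2, Art=3, Chemistry=2, History=4, Logic=5, Physics=1. Each listed conflict is separated.

5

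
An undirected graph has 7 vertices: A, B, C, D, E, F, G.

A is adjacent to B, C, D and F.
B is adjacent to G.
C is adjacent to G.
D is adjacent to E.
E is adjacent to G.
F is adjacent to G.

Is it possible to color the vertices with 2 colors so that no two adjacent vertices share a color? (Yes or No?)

The cycle A-C-G-E-D-A has odd length 5, so it cannot be 2-colored; at least 3 colors are needed.
So 2 colors are not enough.

No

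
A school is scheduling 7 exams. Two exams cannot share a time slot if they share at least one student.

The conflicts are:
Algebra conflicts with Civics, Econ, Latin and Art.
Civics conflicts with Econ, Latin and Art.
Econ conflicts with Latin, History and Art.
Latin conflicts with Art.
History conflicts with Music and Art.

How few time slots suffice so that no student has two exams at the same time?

Algebra, Civics, Econ, Latin, Art pairwise conflict, so at least 5 time slots are needed.
5 time slots suffice: Algebra=3, Civics=4, Econ=1, Latin=5, History=3, Music=1, Art=2. Every pair that conflicts lands in different time slots.

5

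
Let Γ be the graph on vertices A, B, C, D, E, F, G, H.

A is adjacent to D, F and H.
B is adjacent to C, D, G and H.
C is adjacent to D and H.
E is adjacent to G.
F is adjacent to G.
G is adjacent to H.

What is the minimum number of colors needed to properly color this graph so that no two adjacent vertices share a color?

B, G, H are mutually adjacent, so at least 3 colors are needed.
3 colors suffice: color 1 → {A, C, G}; color 2 → {B, E, F}; color 3 → {D, H}. No two adjacent vertices share a color.

3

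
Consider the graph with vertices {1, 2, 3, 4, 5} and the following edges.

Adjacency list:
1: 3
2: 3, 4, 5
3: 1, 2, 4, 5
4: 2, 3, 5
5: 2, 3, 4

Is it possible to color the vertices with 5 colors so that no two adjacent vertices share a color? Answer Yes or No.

Yes

The chromatic number is 4. 2, 3, 4, 5 are mutually adjacent (a clique of size 4), so at least 4 colors are needed.
4 colors suffice: color a → {3}; color b → {1, 2}; color c → {4}; color d → {5}.
Since 5 ≥ 4, a proper 5-coloring certainly exists.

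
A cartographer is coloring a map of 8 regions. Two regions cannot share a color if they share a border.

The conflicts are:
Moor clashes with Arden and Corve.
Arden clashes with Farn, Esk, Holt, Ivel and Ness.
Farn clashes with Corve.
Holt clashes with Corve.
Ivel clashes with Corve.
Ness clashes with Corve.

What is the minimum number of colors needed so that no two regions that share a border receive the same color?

2

Arden and Farn conflict, so at least 2 colors are needed.
2 colors suffice: Moor=2, Arden=1, Farn=2, Esk=2, Holt=2, Ivel=2, Ness=2, Corve=1. No two conflicting regions share a color.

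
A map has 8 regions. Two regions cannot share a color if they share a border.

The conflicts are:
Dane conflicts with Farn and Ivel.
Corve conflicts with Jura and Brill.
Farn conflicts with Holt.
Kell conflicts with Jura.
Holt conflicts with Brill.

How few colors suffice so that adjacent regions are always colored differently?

Farn and Holt conflict, so at least 2 colors are needed.
2 colors suffice: Dane=2, Corve=2, Farn=1, Kell=2, Ivel=1, Jura=1, Holt=2, Brill=1. No two conflicting regions share a color.

2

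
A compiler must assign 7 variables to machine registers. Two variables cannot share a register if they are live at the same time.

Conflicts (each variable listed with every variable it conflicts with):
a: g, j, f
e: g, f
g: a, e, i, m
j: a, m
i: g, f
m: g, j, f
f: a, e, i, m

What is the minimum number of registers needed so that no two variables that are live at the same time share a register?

2

j and m conflict, so at least 2 registers are needed.
A valid assignment using 2 registers: a=2, e=2, g=1, j=1, i=2, m=2, f=1. No two conflicting variables share a register.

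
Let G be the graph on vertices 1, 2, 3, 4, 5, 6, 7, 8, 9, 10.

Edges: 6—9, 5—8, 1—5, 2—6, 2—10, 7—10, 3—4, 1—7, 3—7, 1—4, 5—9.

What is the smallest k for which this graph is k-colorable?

The cycle 5-9-6-2-10-7-1-5 has odd length 7, so it cannot be 2-colored; at least 3 colors are needed.
A valid assignment using 3 colors: 1=b, 2=a, 3=b, 4=a, 5=a, 6=c, 7=a, 8=b, 9=b, 10=b. Each edge has distinct colors on its endpoints.

3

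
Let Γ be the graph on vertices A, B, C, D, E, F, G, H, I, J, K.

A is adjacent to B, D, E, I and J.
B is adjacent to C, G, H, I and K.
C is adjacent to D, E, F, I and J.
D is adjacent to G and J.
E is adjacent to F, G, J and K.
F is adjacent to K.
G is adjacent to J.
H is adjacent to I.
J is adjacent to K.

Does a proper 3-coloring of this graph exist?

Yes

The chromatic number is 3. A, D, J are mutually adjacent, so at least 3 colors are needed.
One proper 3-coloring: A=3, B=1, C=3, D=2, E=2, F=1, G=3, H=3, I=2, J=1, K=3.
That is already a proper 3-coloring.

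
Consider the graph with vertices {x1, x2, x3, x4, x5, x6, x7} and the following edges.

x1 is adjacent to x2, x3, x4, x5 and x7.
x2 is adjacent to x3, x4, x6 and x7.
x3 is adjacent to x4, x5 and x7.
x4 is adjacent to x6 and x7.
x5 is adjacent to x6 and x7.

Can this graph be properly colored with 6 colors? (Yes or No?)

Yes

The chromatic number is 5. x1, x2, x3, x4, x7 are mutually adjacent (a clique of size 5), so at least 5 colors are needed.
5 colors suffice: x1=B, x2=R, x3=G, x4=Y, x5=R, x6=B, x7=P.
Since 6 ≥ 5, a proper 6-coloring certainly exists.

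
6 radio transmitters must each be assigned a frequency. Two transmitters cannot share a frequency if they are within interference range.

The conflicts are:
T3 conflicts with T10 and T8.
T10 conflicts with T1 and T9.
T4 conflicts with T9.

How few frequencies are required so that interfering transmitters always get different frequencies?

2

T10 and T1 conflict, so at least 2 frequencies are needed.
A valid assignment using 2 frequencies: T3=2, T10=1, T4=1, T8=1, T1=2, T9=2. Every pair that conflicts lands in different frequencies.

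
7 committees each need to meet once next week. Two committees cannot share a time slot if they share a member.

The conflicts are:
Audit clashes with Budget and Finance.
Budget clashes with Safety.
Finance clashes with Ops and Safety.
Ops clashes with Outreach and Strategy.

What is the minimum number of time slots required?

2

Ops and Outreach conflict, so at least 2 time slots are needed.
2 time slots suffice: time slot 1 → {Audit, Ops, Safety}; time slot 2 → {Budget, Finance, Outreach, Strategy}. No two conflicting committees share a time slot.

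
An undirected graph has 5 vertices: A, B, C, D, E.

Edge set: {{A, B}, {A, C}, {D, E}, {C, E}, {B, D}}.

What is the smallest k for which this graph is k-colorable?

3

The cycle D-E-C-A-B-D has odd length 5, so it cannot be 2-colored; at least 3 colors are needed.
3 colors suffice: color 1 → {B, C}; color 2 → {A, E}; color 3 → {D}. Every edge joins two different colors.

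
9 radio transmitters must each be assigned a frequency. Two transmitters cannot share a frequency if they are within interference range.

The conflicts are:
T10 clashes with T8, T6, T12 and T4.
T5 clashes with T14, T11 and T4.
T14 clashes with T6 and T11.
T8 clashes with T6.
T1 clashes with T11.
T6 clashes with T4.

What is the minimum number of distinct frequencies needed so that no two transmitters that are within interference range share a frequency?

T5, T14, T11 all conflict with each other, so at least 3 frequencies are needed.
Using 3 frequencies: T10=2, T5=1, T14=2, T8=3, T1=1, T6=1, T11=3, T12=1, T4=3. Every pair that conflicts lands in different frequencies.

3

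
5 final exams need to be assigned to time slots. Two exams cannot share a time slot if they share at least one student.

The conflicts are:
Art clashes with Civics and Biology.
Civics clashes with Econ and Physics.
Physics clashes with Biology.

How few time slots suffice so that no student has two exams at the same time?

Civics and Econ conflict, so at least 2 time slots are needed.
A valid assignment using 2 time slots: Art=2, Civics=1, Econ=2, Physics=2, Biology=1. No two conflicting exams share a time slot.

2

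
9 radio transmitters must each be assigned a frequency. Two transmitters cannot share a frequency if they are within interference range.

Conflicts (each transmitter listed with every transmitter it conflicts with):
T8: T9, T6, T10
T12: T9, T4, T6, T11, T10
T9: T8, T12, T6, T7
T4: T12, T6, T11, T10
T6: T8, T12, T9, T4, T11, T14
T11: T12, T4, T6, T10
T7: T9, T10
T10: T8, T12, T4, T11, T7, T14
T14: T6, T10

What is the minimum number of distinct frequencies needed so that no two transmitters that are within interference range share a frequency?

4

T12, T4, T6, T11 pairwise conflict, so at least 4 frequencies are needed.
4 frequencies suffice: frequency 1 → {T6, T10}; frequency 2 → {T8, T12, T7, T14}; frequency 3 → {T9, T4}; frequency 4 → {T11}. Each listed conflict is separated.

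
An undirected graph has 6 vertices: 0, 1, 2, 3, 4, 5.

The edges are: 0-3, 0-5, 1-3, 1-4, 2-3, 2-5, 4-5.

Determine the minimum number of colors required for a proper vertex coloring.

The cycle 5-2-3-1-4-5 has odd length 5, so it cannot be 2-colored; at least 3 colors are needed.
A valid assignment using 3 colors: 0=blue, 1=green, 2=blue, 3=red, 4=blue, 5=red. Every edge joins two different colors.

3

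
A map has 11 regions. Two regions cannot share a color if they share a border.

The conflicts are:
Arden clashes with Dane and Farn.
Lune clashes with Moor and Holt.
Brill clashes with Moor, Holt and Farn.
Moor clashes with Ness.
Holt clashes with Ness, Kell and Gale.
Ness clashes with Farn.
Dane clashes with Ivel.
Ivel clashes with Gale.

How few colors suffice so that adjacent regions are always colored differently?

3

The cycle Dane-Arden-Farn-Brill-Holt-Gale-Ivel-Dane has odd length 7, so it cannot be 2-colored; at least 3 colors are needed.
3 colors suffice: Arden=2, Lune=2, Brill=2, Moor=1, Holt=1, Ness=2, Dane=1, Kell=2, Ivel=3, Farn=1, Gale=2. Every pair that conflicts lands in different colors.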